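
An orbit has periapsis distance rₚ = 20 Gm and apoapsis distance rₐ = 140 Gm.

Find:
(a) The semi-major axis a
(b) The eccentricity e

Convert to SI: rₚ = 20 Gm = 2e+10 m; rₐ = 140 Gm = 1.4e+11 m.
(a) a = (rₚ + rₐ) / 2 = (2e+10 + 1.4e+11) / 2 ≈ 8e+10 m = 80 Gm.
(b) e = (rₐ − rₚ) / (rₐ + rₚ) = (1.4e+11 − 2e+10) / (1.4e+11 + 2e+10) ≈ 0.75.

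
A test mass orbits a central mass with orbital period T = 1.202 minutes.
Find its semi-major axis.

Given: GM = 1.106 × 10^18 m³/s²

Convert to SI: T = 1.202 minutes = 72.12 s.
Invert Kepler's third law: a = (GM · T² / (4π²))^(1/3).
Substituting T = 72.12 s and GM = 1.106e+18 m³/s²:
a = (1.106e+18 · (72.12)² / (4π²))^(1/3) m
a ≈ 5.262e+06 m = 5.262 × 10^6 m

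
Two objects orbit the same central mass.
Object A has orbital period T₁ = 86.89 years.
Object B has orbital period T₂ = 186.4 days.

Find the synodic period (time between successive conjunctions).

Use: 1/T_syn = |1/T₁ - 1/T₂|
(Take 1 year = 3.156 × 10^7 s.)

Convert to SI: T₁ = 86.89 years = 2.74225e+09 s; T₂ = 186.4 days = 1.6105e+07 s.
T_syn = |T₁ · T₂ / (T₁ − T₂)|.
T_syn = |2.74225e+09 · 1.6105e+07 / (2.74225e+09 − 1.6105e+07)| s ≈ 1.62e+07 s = 187.5 days.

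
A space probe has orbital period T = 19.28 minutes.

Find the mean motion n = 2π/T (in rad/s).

Convert to SI: T = 19.28 minutes = 1156.8 s.
n = 2π / T.
n = 2π / 1156.8 s ≈ 0.005432 rad/s.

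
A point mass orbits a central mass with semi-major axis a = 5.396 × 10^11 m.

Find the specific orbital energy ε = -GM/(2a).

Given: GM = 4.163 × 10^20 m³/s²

ε = −GM / (2a).
ε = −4.163e+20 / (2 · 5.396e+11) J/kg ≈ -3.857e+08 J/kg = -385.7 MJ/kg.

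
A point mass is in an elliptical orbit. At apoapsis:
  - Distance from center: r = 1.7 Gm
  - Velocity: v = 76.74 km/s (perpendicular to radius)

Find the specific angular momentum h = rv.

Convert to SI: r = 1.7 Gm = 1.7e+09 m; v = 76.74 km/s = 76740 m/s.
With v perpendicular to r, h = r · v.
h = 1.7e+09 · 76740 m²/s ≈ 1.305e+14 m²/s.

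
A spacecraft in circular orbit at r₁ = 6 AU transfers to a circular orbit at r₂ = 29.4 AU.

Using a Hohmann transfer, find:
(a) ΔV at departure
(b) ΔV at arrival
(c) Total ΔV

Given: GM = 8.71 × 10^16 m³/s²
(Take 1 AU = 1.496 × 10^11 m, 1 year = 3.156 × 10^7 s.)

Convert to SI: r₁ = 6 AU = 8.976e+11 m; r₂ = 29.4 AU = 4.39824e+12 m.
Transfer semi-major axis: a_t = (r₁ + r₂)/2 = (8.976e+11 + 4.39824e+12)/2 = 2.64792e+12 m.
Circular speeds: v₁ = √(GM/r₁) = 311.507 m/s, v₂ = √(GM/r₂) = 140.724 m/s.
Transfer speeds (vis-viva v² = GM(2/r − 1/a_t)): v₁ᵗ = 401.471 m/s, v₂ᵗ = 81.933 m/s.
(a) ΔV₁ = |v₁ᵗ − v₁| ≈ 89.96 m/s = 0.01898 AU/year.
(b) ΔV₂ = |v₂ − v₂ᵗ| ≈ 58.79 m/s = 0.0124 AU/year.
(c) ΔV_total = ΔV₁ + ΔV₂ ≈ 148.8 m/s = 0.03138 AU/year.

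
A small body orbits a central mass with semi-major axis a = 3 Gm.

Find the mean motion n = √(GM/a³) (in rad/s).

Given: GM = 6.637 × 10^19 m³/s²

Convert to SI: a = 3 Gm = 3e+09 m.
n = √(GM / a³).
n = √(6.637e+19 / (3e+09)³) rad/s ≈ 4.958e-05 rad/s.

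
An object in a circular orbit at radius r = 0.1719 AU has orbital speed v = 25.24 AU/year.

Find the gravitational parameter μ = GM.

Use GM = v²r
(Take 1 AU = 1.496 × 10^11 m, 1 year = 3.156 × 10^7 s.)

Convert to SI: r = 0.1719 AU = 2.57162e+10 m; v = 25.24 AU/year = 119642 m/s.
For a circular orbit v² = GM/r, so GM = v² · r.
GM = (119642)² · 2.57162e+10 m³/s² ≈ 3.681e+20 m³/s² = 3.681 × 10^20 m³/s².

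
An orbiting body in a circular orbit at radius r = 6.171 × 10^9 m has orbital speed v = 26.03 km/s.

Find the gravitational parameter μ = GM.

Convert to SI: v = 26.03 km/s = 26030 m/s.
For a circular orbit v² = GM/r, so GM = v² · r.
GM = (26030)² · 6.171e+09 m³/s² ≈ 4.181e+18 m³/s² = 4.181 × 10^18 m³/s².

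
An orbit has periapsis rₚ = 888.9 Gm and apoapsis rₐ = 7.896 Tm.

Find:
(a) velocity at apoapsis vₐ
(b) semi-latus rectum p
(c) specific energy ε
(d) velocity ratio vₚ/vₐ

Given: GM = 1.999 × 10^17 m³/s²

Convert to SI: rₚ = 888.9 Gm = 8.889e+11 m; rₐ = 7.896 Tm = 7.896e+12 m.
(a) With a = (rₚ + rₐ)/2 = 4.39245e+12 m, vₐ = √(GM (2/rₐ − 1/a)) = √(1.999e+17 · (2/7.896e+12 − 1/4.39245e+12)) m/s ≈ 71.58 m/s
(b) From a = (rₚ + rₐ)/2 = 4.39245e+12 m and e = (rₐ − rₚ)/(rₐ + rₚ) = 0.79763, p = a(1 − e²) = 4.39245e+12 · (1 − (0.79763)²) ≈ 1.598e+12 m
(c) With a = (rₚ + rₐ)/2 = 4.39245e+12 m, ε = −GM/(2a) = −1.999e+17/(2 · 4.39245e+12) J/kg ≈ -2.275e+04 J/kg
(d) Conservation of angular momentum (rₚvₚ = rₐvₐ) gives vₚ/vₐ = rₐ/rₚ = 7.896e+12/8.889e+11 ≈ 8.883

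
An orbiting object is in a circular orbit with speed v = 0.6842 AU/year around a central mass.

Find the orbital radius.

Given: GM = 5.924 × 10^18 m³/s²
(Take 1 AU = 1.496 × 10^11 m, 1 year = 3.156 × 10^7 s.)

Convert to SI: v = 0.6842 AU/year = 3243.23 m/s.
For a circular orbit, v² = GM / r, so r = GM / v².
r = 5.924e+18 / (3243.23)² m ≈ 5.632e+11 m = 3.765 AU.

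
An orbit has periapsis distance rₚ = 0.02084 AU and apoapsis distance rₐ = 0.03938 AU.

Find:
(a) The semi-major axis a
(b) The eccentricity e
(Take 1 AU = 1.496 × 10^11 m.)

Convert to SI: rₚ = 0.02084 AU = 3.11766e+09 m; rₐ = 0.03938 AU = 5.89125e+09 m.
(a) a = (rₚ + rₐ) / 2 = (3.11766e+09 + 5.89125e+09) / 2 ≈ 4.504e+09 m = 0.03011 AU.
(b) e = (rₐ − rₚ) / (rₐ + rₚ) = (5.89125e+09 − 3.11766e+09) / (5.89125e+09 + 3.11766e+09) ≈ 0.3079.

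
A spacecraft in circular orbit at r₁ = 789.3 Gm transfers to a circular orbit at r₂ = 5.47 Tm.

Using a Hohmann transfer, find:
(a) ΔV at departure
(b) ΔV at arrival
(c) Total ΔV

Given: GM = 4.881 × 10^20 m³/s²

Convert to SI: r₁ = 789.3 Gm = 7.893e+11 m; r₂ = 5.47 Tm = 5.47e+12 m.
Transfer semi-major axis: a_t = (r₁ + r₂)/2 = (7.893e+11 + 5.47e+12)/2 = 3.12965e+12 m.
Circular speeds: v₁ = √(GM/r₁) = 24867.6 m/s, v₂ = √(GM/r₂) = 9446.28 m/s.
Transfer speeds (vis-viva v² = GM(2/r − 1/a_t)): v₁ᵗ = 32876 m/s, v₂ᵗ = 4743.88 m/s.
(a) ΔV₁ = |v₁ᵗ − v₁| ≈ 8008 m/s = 8.008 km/s.
(b) ΔV₂ = |v₂ − v₂ᵗ| ≈ 4702 m/s = 4.702 km/s.
(c) ΔV_total = ΔV₁ + ΔV₂ ≈ 1.271e+04 m/s = 12.71 km/s.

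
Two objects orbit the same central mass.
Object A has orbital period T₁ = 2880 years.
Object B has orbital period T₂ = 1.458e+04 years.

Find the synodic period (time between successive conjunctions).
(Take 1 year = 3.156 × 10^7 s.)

Convert to SI: T₁ = 2880 years = 9.08928e+10 s; T₂ = 1.458e+04 years = 4.60145e+11 s.
T_syn = |T₁ · T₂ / (T₁ − T₂)|.
T_syn = |9.08928e+10 · 4.60145e+11 / (9.08928e+10 − 4.60145e+11)| s ≈ 1.133e+11 s = 3589 years.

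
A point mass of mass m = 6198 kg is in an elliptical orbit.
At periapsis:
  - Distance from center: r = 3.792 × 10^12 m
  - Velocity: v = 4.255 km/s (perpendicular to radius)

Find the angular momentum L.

Convert to SI: v = 4.255 km/s = 4255 m/s.
Since v is perpendicular to r, L = m · v · r.
L = 6198 · 4255 · 3.792e+12 kg·m²/s ≈ 1e+20 kg·m²/s.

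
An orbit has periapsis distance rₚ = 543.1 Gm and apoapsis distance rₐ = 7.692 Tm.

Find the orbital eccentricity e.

Convert to SI: rₚ = 543.1 Gm = 5.431e+11 m; rₐ = 7.692 Tm = 7.692e+12 m.
e = (rₐ − rₚ) / (rₐ + rₚ).
e = (7.692e+12 − 5.431e+11) / (7.692e+12 + 5.431e+11) = 7.1489e+12 / 8.2351e+12 ≈ 0.8681.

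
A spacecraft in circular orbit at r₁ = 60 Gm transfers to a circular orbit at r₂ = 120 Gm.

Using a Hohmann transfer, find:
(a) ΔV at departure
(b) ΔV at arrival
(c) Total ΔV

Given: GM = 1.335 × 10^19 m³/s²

Convert to SI: r₁ = 60 Gm = 6e+10 m; r₂ = 120 Gm = 1.2e+11 m.
Transfer semi-major axis: a_t = (r₁ + r₂)/2 = (6e+10 + 1.2e+11)/2 = 9e+10 m.
Circular speeds: v₁ = √(GM/r₁) = 14916.4 m/s, v₂ = √(GM/r₂) = 10547.5 m/s.
Transfer speeds (vis-viva v² = GM(2/r − 1/a_t)): v₁ᵗ = 17224 m/s, v₂ᵗ = 8612.01 m/s.
(a) ΔV₁ = |v₁ᵗ − v₁| ≈ 2308 m/s = 2.308 km/s.
(b) ΔV₂ = |v₂ − v₂ᵗ| ≈ 1936 m/s = 1.936 km/s.
(c) ΔV_total = ΔV₁ + ΔV₂ ≈ 4243 m/s = 4.243 km/s.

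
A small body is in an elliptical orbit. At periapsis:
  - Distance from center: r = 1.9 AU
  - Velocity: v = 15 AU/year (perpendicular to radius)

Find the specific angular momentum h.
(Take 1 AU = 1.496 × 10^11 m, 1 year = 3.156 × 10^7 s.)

Convert to SI: r = 1.9 AU = 2.8424e+11 m; v = 15 AU/year = 71102.7 m/s.
With v perpendicular to r, h = r · v.
h = 2.8424e+11 · 71102.7 m²/s ≈ 2.021e+16 m²/s.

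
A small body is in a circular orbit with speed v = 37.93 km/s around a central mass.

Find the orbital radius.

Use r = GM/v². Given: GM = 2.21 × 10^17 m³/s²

Convert to SI: v = 37.93 km/s = 37930 m/s.
For a circular orbit, v² = GM / r, so r = GM / v².
r = 2.21e+17 / (37930)² m ≈ 1.536e+08 m = 153.6 Mm.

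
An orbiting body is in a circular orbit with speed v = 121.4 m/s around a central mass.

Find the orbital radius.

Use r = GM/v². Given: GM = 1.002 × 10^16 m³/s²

For a circular orbit, v² = GM / r, so r = GM / v².
r = 1.002e+16 / (121.4)² m ≈ 6.799e+11 m = 679.9 Gm.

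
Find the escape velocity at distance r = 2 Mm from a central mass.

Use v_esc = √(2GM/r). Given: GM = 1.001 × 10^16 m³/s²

Convert to SI: r = 2 Mm = 2e+06 m.
Escape velocity comes from setting total energy to zero: ½v² − GM/r = 0 ⇒ v_esc = √(2GM / r).
v_esc = √(2 · 1.001e+16 / 2e+06) m/s ≈ 1e+05 m/s = 100 km/s.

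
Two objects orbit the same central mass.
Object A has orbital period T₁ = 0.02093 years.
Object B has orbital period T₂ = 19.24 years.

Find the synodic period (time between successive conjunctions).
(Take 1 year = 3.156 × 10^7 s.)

Convert to SI: T₁ = 0.02093 years = 660551 s; T₂ = 19.24 years = 6.07214e+08 s.
T_syn = |T₁ · T₂ / (T₁ − T₂)|.
T_syn = |660551 · 6.07214e+08 / (660551 − 6.07214e+08)| s ≈ 6.613e+05 s = 0.02095 years.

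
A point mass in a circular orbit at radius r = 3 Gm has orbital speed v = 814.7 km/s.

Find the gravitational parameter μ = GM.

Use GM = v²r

Convert to SI: r = 3 Gm = 3e+09 m; v = 814.7 km/s = 814700 m/s.
For a circular orbit v² = GM/r, so GM = v² · r.
GM = (814700)² · 3e+09 m³/s² ≈ 1.991e+21 m³/s² = 1.991 × 10^21 m³/s².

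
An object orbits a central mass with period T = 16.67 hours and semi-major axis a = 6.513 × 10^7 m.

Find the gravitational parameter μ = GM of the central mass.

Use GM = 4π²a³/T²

Convert to SI: T = 16.67 hours = 60012 s.
GM = 4π² · a³ / T².
GM = 4π² · (6.513e+07)³ / (60012)² m³/s² ≈ 3.028e+15 m³/s² = 3.028 × 10^15 m³/s².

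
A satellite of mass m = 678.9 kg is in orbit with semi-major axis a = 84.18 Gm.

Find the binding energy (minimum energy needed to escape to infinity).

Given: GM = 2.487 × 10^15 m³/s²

Convert to SI: a = 84.18 Gm = 8.418e+10 m.
Total orbital energy is E = −GMm/(2a); binding energy is E_bind = −E = GMm/(2a).
E_bind = 2.487e+15 · 678.9 / (2 · 8.418e+10) J ≈ 1.003e+07 J = 10.03 MJ.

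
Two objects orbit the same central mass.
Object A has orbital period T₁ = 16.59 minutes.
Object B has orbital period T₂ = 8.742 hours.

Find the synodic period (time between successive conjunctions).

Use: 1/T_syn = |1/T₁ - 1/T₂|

Convert to SI: T₁ = 16.59 minutes = 995.4 s; T₂ = 8.742 hours = 31471.2 s.
T_syn = |T₁ · T₂ / (T₁ − T₂)|.
T_syn = |995.4 · 31471.2 / (995.4 − 31471.2)| s ≈ 1028 s = 17.13 minutes.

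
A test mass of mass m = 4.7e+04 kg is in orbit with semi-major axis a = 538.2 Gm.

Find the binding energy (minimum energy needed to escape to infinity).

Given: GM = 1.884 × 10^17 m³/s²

Convert to SI: a = 538.2 Gm = 5.382e+11 m.
Total orbital energy is E = −GMm/(2a); binding energy is E_bind = −E = GMm/(2a).
E_bind = 1.884e+17 · 4.7e+04 / (2 · 5.382e+11) J ≈ 8.226e+09 J = 8.226 GJ.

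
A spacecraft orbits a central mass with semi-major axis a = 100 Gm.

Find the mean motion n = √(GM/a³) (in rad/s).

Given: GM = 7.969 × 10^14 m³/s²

Convert to SI: a = 100 Gm = 1e+11 m.
n = √(GM / a³).
n = √(7.969e+14 / (1e+11)³) rad/s ≈ 8.927e-10 rad/s.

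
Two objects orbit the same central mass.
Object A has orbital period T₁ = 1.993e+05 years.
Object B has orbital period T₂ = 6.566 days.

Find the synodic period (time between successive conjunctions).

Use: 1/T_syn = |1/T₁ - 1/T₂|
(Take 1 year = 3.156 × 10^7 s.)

Convert to SI: T₁ = 1.993e+05 years = 6.28991e+12 s; T₂ = 6.566 days = 567302 s.
T_syn = |T₁ · T₂ / (T₁ − T₂)|.
T_syn = |6.28991e+12 · 567302 / (6.28991e+12 − 567302)| s ≈ 5.673e+05 s = 6.566 days.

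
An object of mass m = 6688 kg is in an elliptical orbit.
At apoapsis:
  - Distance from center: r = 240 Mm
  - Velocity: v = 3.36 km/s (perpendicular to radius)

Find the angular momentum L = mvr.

Convert to SI: r = 240 Mm = 2.4e+08 m; v = 3.36 km/s = 3360 m/s.
Since v is perpendicular to r, L = m · v · r.
L = 6688 · 3360 · 2.4e+08 kg·m²/s ≈ 5.393e+15 kg·m²/s.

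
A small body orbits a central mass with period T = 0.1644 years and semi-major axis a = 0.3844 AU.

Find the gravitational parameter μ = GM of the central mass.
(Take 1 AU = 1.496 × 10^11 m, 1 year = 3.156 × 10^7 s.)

Convert to SI: T = 0.1644 years = 5.18846e+06 s; a = 0.3844 AU = 5.75062e+10 m.
GM = 4π² · a³ / T².
GM = 4π² · (5.75062e+10)³ / (5.18846e+06)² m³/s² ≈ 2.789e+20 m³/s² = 2.789 × 10^20 m³/s².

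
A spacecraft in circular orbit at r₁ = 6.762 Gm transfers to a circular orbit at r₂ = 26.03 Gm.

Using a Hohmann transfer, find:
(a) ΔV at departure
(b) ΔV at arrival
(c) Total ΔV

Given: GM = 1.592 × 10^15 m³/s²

Convert to SI: r₁ = 6.762 Gm = 6.762e+09 m; r₂ = 26.03 Gm = 2.603e+10 m.
Transfer semi-major axis: a_t = (r₁ + r₂)/2 = (6.762e+09 + 2.603e+10)/2 = 1.6396e+10 m.
Circular speeds: v₁ = √(GM/r₁) = 485.215 m/s, v₂ = √(GM/r₂) = 247.306 m/s.
Transfer speeds (vis-viva v² = GM(2/r − 1/a_t)): v₁ᵗ = 611.367 m/s, v₂ᵗ = 158.819 m/s.
(a) ΔV₁ = |v₁ᵗ − v₁| ≈ 126.2 m/s = 126.2 m/s.
(b) ΔV₂ = |v₂ − v₂ᵗ| ≈ 88.49 m/s = 88.49 m/s.
(c) ΔV_total = ΔV₁ + ΔV₂ ≈ 214.6 m/s = 214.6 m/s.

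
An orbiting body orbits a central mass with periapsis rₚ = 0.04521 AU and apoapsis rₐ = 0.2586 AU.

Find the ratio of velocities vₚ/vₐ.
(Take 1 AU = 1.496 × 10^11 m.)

Convert to SI: rₚ = 0.04521 AU = 6.76342e+09 m; rₐ = 0.2586 AU = 3.86866e+10 m.
Conservation of angular momentum gives rₚvₚ = rₐvₐ, so vₚ/vₐ = rₐ/rₚ.
vₚ/vₐ = 3.86866e+10 / 6.76342e+09 ≈ 5.72.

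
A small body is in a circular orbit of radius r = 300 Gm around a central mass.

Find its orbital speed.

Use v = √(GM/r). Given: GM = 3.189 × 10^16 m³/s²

Convert to SI: r = 300 Gm = 3e+11 m.
For a circular orbit, gravity supplies the centripetal force, so v = √(GM / r).
v = √(3.189e+16 / 3e+11) m/s ≈ 326 m/s = 326 m/s.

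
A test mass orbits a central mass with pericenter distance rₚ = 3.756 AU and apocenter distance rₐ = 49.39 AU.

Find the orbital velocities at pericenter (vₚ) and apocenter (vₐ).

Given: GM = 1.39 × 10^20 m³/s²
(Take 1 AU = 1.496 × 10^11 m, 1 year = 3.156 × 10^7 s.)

Convert to SI: rₚ = 3.756 AU = 5.61898e+11 m; rₐ = 49.39 AU = 7.38874e+12 m.
Use the vis-viva equation v² = GM(2/r − 1/a) with a = (rₚ + rₐ)/2 = (5.61898e+11 + 7.38874e+12)/2 = 3.97532e+12 m.
vₚ = √(GM · (2/rₚ − 1/a)) = √(1.39e+20 · (2/5.61898e+11 − 1/3.97532e+12)) m/s ≈ 2.144e+04 m/s = 4.524 AU/year.
vₐ = √(GM · (2/rₐ − 1/a)) = √(1.39e+20 · (2/7.38874e+12 − 1/3.97532e+12)) m/s ≈ 1631 m/s = 0.344 AU/year.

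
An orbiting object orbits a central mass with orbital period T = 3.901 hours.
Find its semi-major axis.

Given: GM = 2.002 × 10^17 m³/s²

Convert to SI: T = 3.901 hours = 14043.6 s.
Invert Kepler's third law: a = (GM · T² / (4π²))^(1/3).
Substituting T = 14043.6 s and GM = 2.002e+17 m³/s²:
a = (2.002e+17 · (14043.6)² / (4π²))^(1/3) m
a ≈ 1e+08 m = 100 Mm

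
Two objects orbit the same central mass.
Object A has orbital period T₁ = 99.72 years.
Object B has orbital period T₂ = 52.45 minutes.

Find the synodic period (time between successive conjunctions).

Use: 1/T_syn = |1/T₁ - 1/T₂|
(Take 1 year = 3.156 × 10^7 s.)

Convert to SI: T₁ = 99.72 years = 3.14716e+09 s; T₂ = 52.45 minutes = 3147 s.
T_syn = |T₁ · T₂ / (T₁ − T₂)|.
T_syn = |3.14716e+09 · 3147 / (3.14716e+09 − 3147)| s ≈ 3147 s = 52.45 minutes.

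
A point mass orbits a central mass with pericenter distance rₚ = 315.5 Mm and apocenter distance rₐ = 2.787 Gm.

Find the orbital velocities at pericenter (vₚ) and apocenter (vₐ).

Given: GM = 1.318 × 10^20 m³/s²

Convert to SI: rₚ = 315.5 Mm = 3.155e+08 m; rₐ = 2.787 Gm = 2.787e+09 m.
Use the vis-viva equation v² = GM(2/r − 1/a) with a = (rₚ + rₐ)/2 = (3.155e+08 + 2.787e+09)/2 = 1.55125e+09 m.
vₚ = √(GM · (2/rₚ − 1/a)) = √(1.318e+20 · (2/3.155e+08 − 1/1.55125e+09)) m/s ≈ 8.663e+05 m/s = 866.3 km/s.
vₐ = √(GM · (2/rₐ − 1/a)) = √(1.318e+20 · (2/2.787e+09 − 1/1.55125e+09)) m/s ≈ 9.807e+04 m/s = 98.07 km/s.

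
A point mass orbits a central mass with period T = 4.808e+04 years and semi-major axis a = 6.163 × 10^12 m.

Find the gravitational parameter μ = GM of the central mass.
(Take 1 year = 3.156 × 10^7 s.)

Convert to SI: T = 4.808e+04 years = 1.5174e+12 s.
GM = 4π² · a³ / T².
GM = 4π² · (6.163e+12)³ / (1.5174e+12)² m³/s² ≈ 4.014e+15 m³/s² = 4.014 × 10^15 m³/s².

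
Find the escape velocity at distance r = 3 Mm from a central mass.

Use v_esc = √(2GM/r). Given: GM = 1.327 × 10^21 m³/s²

Convert to SI: r = 3 Mm = 3e+06 m.
Escape velocity comes from setting total energy to zero: ½v² − GM/r = 0 ⇒ v_esc = √(2GM / r).
v_esc = √(2 · 1.327e+21 / 3e+06) m/s ≈ 2.974e+07 m/s = 2.974e+04 km/s.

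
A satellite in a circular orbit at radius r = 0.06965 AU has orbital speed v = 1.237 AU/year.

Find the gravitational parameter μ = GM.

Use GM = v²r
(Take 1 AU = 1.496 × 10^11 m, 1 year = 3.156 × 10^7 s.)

Convert to SI: r = 0.06965 AU = 1.04196e+10 m; v = 1.237 AU/year = 5863.6 m/s.
For a circular orbit v² = GM/r, so GM = v² · r.
GM = (5863.6)² · 1.04196e+10 m³/s² ≈ 3.582e+17 m³/s² = 3.582 × 10^17 m³/s².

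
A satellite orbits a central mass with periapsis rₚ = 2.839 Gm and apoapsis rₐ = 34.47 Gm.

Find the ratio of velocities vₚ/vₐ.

Convert to SI: rₚ = 2.839 Gm = 2.839e+09 m; rₐ = 34.47 Gm = 3.447e+10 m.
Conservation of angular momentum gives rₚvₚ = rₐvₐ, so vₚ/vₐ = rₐ/rₚ.
vₚ/vₐ = 3.447e+10 / 2.839e+09 ≈ 12.14.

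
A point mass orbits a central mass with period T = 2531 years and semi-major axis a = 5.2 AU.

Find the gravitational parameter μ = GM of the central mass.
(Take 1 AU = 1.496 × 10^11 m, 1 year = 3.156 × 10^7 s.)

Convert to SI: T = 2531 years = 7.98784e+10 s; a = 5.2 AU = 7.7792e+11 m.
GM = 4π² · a³ / T².
GM = 4π² · (7.7792e+11)³ / (7.98784e+10)² m³/s² ≈ 2.913e+15 m³/s² = 2.913 × 10^15 m³/s².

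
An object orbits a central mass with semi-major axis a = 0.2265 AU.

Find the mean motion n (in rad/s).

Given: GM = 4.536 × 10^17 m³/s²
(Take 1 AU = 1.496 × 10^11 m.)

Convert to SI: a = 0.2265 AU = 3.38844e+10 m.
n = √(GM / a³).
n = √(4.536e+17 / (3.38844e+10)³) rad/s ≈ 1.08e-07 rad/s.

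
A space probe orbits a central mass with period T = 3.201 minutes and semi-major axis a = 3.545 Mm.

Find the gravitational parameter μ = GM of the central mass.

Convert to SI: T = 3.201 minutes = 192.06 s; a = 3.545 Mm = 3.545e+06 m.
GM = 4π² · a³ / T².
GM = 4π² · (3.545e+06)³ / (192.06)² m³/s² ≈ 4.768e+16 m³/s² = 4.768 × 10^16 m³/s².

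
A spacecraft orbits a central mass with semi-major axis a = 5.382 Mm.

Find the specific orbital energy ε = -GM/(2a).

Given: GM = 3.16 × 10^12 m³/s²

Convert to SI: a = 5.382 Mm = 5.382e+06 m.
ε = −GM / (2a).
ε = −3.16e+12 / (2 · 5.382e+06) J/kg ≈ -2.936e+05 J/kg = -293.6 kJ/kg.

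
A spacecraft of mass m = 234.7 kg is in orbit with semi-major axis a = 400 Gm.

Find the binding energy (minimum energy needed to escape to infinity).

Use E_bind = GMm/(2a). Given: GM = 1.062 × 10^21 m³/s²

Convert to SI: a = 400 Gm = 4e+11 m.
Total orbital energy is E = −GMm/(2a); binding energy is E_bind = −E = GMm/(2a).
E_bind = 1.062e+21 · 234.7 / (2 · 4e+11) J ≈ 3.116e+11 J = 311.6 GJ.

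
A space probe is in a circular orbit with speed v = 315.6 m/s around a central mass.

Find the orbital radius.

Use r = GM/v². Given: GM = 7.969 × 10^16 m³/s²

For a circular orbit, v² = GM / r, so r = GM / v².
r = 7.969e+16 / (315.6)² m ≈ 8.001e+11 m = 800.1 Gm.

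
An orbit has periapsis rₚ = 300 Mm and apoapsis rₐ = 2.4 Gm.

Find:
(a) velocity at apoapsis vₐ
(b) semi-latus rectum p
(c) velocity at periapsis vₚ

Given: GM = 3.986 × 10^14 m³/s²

Convert to SI: rₚ = 300 Mm = 3e+08 m; rₐ = 2.4 Gm = 2.4e+09 m.
(a) With a = (rₚ + rₐ)/2 = 1.35e+09 m, vₐ = √(GM (2/rₐ − 1/a)) = √(3.986e+14 · (2/2.4e+09 − 1/1.35e+09)) m/s ≈ 192.1 m/s
(b) From a = (rₚ + rₐ)/2 = 1.35e+09 m and e = (rₐ − rₚ)/(rₐ + rₚ) = 0.777778, p = a(1 − e²) = 1.35e+09 · (1 − (0.777778)²) ≈ 5.333e+08 m
(c) With a = (rₚ + rₐ)/2 = 1.35e+09 m, vₚ = √(GM (2/rₚ − 1/a)) = √(3.986e+14 · (2/3e+08 − 1/1.35e+09)) m/s ≈ 1537 m/s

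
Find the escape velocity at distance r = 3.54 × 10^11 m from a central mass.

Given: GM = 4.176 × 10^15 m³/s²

Escape velocity comes from setting total energy to zero: ½v² − GM/r = 0 ⇒ v_esc = √(2GM / r).
v_esc = √(2 · 4.176e+15 / 3.54e+11) m/s ≈ 153.6 m/s = 153.6 m/s.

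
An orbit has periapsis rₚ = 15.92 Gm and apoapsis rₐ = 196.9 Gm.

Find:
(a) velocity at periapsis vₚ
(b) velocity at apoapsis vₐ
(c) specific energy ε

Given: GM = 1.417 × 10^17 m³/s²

Convert to SI: rₚ = 15.92 Gm = 1.592e+10 m; rₐ = 196.9 Gm = 1.969e+11 m.
(a) With a = (rₚ + rₐ)/2 = 1.0641e+11 m, vₚ = √(GM (2/rₚ − 1/a)) = √(1.417e+17 · (2/1.592e+10 − 1/1.0641e+11)) m/s ≈ 4058 m/s
(b) With a = (rₚ + rₐ)/2 = 1.0641e+11 m, vₐ = √(GM (2/rₐ − 1/a)) = √(1.417e+17 · (2/1.969e+11 − 1/1.0641e+11)) m/s ≈ 328.1 m/s
(c) With a = (rₚ + rₐ)/2 = 1.0641e+11 m, ε = −GM/(2a) = −1.417e+17/(2 · 1.0641e+11) J/kg ≈ -6.658e+05 J/kg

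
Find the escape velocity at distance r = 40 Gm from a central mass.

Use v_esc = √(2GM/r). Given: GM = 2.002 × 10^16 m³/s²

Convert to SI: r = 40 Gm = 4e+10 m.
Escape velocity comes from setting total energy to zero: ½v² − GM/r = 0 ⇒ v_esc = √(2GM / r).
v_esc = √(2 · 2.002e+16 / 4e+10) m/s ≈ 1000 m/s = 1 km/s.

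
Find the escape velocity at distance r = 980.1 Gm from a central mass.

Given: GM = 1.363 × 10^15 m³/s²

Convert to SI: r = 980.1 Gm = 9.801e+11 m.
Escape velocity comes from setting total energy to zero: ½v² − GM/r = 0 ⇒ v_esc = √(2GM / r).
v_esc = √(2 · 1.363e+15 / 9.801e+11) m/s ≈ 52.74 m/s = 52.74 m/s.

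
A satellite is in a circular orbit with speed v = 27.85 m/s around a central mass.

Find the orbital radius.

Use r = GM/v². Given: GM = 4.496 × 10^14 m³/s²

For a circular orbit, v² = GM / r, so r = GM / v².
r = 4.496e+14 / (27.85)² m ≈ 5.797e+11 m = 579.7 Gm.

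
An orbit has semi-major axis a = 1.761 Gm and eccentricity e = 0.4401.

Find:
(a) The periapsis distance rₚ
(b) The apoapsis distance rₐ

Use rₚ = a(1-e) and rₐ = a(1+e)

Convert to SI: a = 1.761 Gm = 1.761e+09 m.
(a) rₚ = a(1 − e) = 1.761e+09 · (1 − 0.4401) = 1.761e+09 · 0.5599 ≈ 9.86e+08 m = 986 Mm.
(b) rₐ = a(1 + e) = 1.761e+09 · (1 + 0.4401) = 1.761e+09 · 1.4401 ≈ 2.536e+09 m = 2.536 Gm.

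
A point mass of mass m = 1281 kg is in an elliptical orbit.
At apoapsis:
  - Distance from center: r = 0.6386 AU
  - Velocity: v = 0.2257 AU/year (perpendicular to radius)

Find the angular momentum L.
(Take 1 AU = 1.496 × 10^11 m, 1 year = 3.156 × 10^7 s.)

Convert to SI: r = 0.6386 AU = 9.55346e+10 m; v = 0.2257 AU/year = 1069.86 m/s.
Since v is perpendicular to r, L = m · v · r.
L = 1281 · 1069.86 · 9.55346e+10 kg·m²/s ≈ 1.309e+17 kg·m²/s.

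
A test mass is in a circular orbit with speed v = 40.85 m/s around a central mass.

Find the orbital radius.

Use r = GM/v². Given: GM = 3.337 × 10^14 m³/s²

For a circular orbit, v² = GM / r, so r = GM / v².
r = 3.337e+14 / (40.85)² m ≈ 2e+11 m = 200 Gm.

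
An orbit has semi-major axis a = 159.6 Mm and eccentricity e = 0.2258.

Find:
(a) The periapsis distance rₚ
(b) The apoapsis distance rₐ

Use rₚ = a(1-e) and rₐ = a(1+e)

Convert to SI: a = 159.6 Mm = 1.596e+08 m.
(a) rₚ = a(1 − e) = 1.596e+08 · (1 − 0.2258) = 1.596e+08 · 0.7742 ≈ 1.236e+08 m = 123.6 Mm.
(b) rₐ = a(1 + e) = 1.596e+08 · (1 + 0.2258) = 1.596e+08 · 1.2258 ≈ 1.956e+08 m = 195.6 Mm.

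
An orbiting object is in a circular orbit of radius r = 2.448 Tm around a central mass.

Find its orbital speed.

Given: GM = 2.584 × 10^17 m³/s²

Convert to SI: r = 2.448 Tm = 2.448e+12 m.
For a circular orbit, gravity supplies the centripetal force, so v = √(GM / r).
v = √(2.584e+17 / 2.448e+12) m/s ≈ 324.9 m/s = 324.9 m/s.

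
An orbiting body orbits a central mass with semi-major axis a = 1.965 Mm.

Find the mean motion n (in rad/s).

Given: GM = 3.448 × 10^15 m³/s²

Convert to SI: a = 1.965 Mm = 1.965e+06 m.
n = √(GM / a³).
n = √(3.448e+15 / (1.965e+06)³) rad/s ≈ 0.02132 rad/s.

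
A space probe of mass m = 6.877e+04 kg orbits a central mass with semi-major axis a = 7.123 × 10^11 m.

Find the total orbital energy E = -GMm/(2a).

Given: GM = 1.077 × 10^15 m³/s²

E = −GMm / (2a).
E = −1.077e+15 · 6.877e+04 / (2 · 7.123e+11) J ≈ -5.199e+07 J = -51.99 MJ.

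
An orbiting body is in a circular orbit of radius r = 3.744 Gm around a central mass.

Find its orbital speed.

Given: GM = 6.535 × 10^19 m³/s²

Convert to SI: r = 3.744 Gm = 3.744e+09 m.
For a circular orbit, gravity supplies the centripetal force, so v = √(GM / r).
v = √(6.535e+19 / 3.744e+09) m/s ≈ 1.321e+05 m/s = 132.1 km/s.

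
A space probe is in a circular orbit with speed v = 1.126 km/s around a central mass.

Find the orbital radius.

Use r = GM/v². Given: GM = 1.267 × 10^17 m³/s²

Convert to SI: v = 1.126 km/s = 1126 m/s.
For a circular orbit, v² = GM / r, so r = GM / v².
r = 1.267e+17 / (1126)² m ≈ 9.993e+10 m = 99.93 Gm.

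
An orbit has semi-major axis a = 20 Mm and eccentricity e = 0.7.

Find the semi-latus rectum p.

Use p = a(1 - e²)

Convert to SI: a = 20 Mm = 2e+07 m.
p = a (1 − e²).
p = 2e+07 · (1 − (0.7)²) = 2e+07 · 0.51 ≈ 1.02e+07 m = 10.2 Mm.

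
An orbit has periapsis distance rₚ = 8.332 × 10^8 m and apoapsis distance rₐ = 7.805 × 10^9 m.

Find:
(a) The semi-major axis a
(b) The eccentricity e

(a) a = (rₚ + rₐ) / 2 = (8.332e+08 + 7.805e+09) / 2 ≈ 4.319e+09 m = 4.319 × 10^9 m.
(b) e = (rₐ − rₚ) / (rₐ + rₚ) = (7.805e+09 − 8.332e+08) / (7.805e+09 + 8.332e+08) ≈ 0.8071.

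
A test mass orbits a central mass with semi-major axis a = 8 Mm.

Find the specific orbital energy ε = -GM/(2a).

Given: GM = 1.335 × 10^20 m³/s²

Convert to SI: a = 8 Mm = 8e+06 m.
ε = −GM / (2a).
ε = −1.335e+20 / (2 · 8e+06) J/kg ≈ -8.344e+12 J/kg = -8344 GJ/kg.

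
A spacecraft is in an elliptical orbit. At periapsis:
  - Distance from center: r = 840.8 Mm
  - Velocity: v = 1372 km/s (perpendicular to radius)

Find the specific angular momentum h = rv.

Convert to SI: r = 840.8 Mm = 8.408e+08 m; v = 1372 km/s = 1.372e+06 m/s.
With v perpendicular to r, h = r · v.
h = 8.408e+08 · 1.372e+06 m²/s ≈ 1.154e+15 m²/s.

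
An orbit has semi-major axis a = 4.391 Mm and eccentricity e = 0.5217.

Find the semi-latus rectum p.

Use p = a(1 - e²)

Convert to SI: a = 4.391 Mm = 4.391e+06 m.
p = a (1 − e²).
p = 4.391e+06 · (1 − (0.5217)²) = 4.391e+06 · 0.727829 ≈ 3.196e+06 m = 3.196 Mm.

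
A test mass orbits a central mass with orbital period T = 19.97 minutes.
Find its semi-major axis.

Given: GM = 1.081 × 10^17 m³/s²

Convert to SI: T = 19.97 minutes = 1198.2 s.
Invert Kepler's third law: a = (GM · T² / (4π²))^(1/3).
Substituting T = 1198.2 s and GM = 1.081e+17 m³/s²:
a = (1.081e+17 · (1198.2)² / (4π²))^(1/3) m
a ≈ 1.578e+07 m = 1.578 × 10^7 m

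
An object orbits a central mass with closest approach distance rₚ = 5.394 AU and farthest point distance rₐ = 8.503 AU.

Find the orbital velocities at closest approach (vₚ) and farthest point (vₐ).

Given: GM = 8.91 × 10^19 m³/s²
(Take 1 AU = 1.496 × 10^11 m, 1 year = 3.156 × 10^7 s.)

Convert to SI: rₚ = 5.394 AU = 8.06942e+11 m; rₐ = 8.503 AU = 1.27205e+12 m.
Use the vis-viva equation v² = GM(2/r − 1/a) with a = (rₚ + rₐ)/2 = (8.06942e+11 + 1.27205e+12)/2 = 1.0395e+12 m.
vₚ = √(GM · (2/rₚ − 1/a)) = √(8.91e+19 · (2/8.06942e+11 − 1/1.0395e+12)) m/s ≈ 1.162e+04 m/s = 2.452 AU/year.
vₐ = √(GM · (2/rₐ − 1/a)) = √(8.91e+19 · (2/1.27205e+12 − 1/1.0395e+12)) m/s ≈ 7374 m/s = 1.556 AU/year.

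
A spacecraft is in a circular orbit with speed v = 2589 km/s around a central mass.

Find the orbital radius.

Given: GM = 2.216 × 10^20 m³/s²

Convert to SI: v = 2589 km/s = 2.589e+06 m/s.
For a circular orbit, v² = GM / r, so r = GM / v².
r = 2.216e+20 / (2.589e+06)² m ≈ 3.306e+07 m = 3.306 × 10^7 m.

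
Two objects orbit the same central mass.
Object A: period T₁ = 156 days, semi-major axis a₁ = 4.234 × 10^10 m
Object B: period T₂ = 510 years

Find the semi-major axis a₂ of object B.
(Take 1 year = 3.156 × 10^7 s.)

Convert to SI: T₁ = 156 days = 1.34784e+07 s; T₂ = 510 years = 1.60956e+10 s.
Kepler's third law: (T₁/T₂)² = (a₁/a₂)³ ⇒ a₂ = a₁ · (T₂/T₁)^(2/3).
T₂/T₁ = 1.60956e+10 / 1.34784e+07 = 1194.18.
a₂ = 4.234e+10 · (1194.18)^(2/3) m ≈ 4.766e+12 m = 4.766 × 10^12 m.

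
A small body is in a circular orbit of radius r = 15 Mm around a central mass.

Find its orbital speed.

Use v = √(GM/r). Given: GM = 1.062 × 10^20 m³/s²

Convert to SI: r = 15 Mm = 1.5e+07 m.
For a circular orbit, gravity supplies the centripetal force, so v = √(GM / r).
v = √(1.062e+20 / 1.5e+07) m/s ≈ 2.661e+06 m/s = 2661 km/s.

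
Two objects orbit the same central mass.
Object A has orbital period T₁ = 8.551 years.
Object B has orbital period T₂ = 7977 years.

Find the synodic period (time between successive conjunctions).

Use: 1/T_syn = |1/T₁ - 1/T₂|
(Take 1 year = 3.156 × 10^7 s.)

Convert to SI: T₁ = 8.551 years = 2.6987e+08 s; T₂ = 7977 years = 2.51754e+11 s.
T_syn = |T₁ · T₂ / (T₁ − T₂)|.
T_syn = |2.6987e+08 · 2.51754e+11 / (2.6987e+08 − 2.51754e+11)| s ≈ 2.702e+08 s = 8.56 years.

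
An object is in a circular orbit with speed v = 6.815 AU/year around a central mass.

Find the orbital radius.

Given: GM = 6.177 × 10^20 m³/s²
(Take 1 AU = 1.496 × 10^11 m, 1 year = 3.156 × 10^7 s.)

Convert to SI: v = 6.815 AU/year = 32304.3 m/s.
For a circular orbit, v² = GM / r, so r = GM / v².
r = 6.177e+20 / (32304.3)² m ≈ 5.919e+11 m = 3.957 AU.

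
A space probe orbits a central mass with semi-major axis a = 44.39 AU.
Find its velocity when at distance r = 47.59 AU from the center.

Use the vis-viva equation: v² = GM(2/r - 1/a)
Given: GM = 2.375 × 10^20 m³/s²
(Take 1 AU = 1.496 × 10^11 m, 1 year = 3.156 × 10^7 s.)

Convert to SI: a = 44.39 AU = 6.64074e+12 m; r = 47.59 AU = 7.11946e+12 m.
Vis-viva: v = √(GM · (2/r − 1/a)).
2/r − 1/a = 2/7.11946e+12 − 1/6.64074e+12 = 1.30334e-13 m⁻¹.
v = √(2.375e+20 · 1.30334e-13) m/s ≈ 5564 m/s = 1.174 AU/year.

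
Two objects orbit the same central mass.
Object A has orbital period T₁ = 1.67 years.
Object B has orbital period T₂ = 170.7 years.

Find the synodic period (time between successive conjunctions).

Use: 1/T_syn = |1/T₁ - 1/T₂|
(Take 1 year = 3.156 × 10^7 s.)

Convert to SI: T₁ = 1.67 years = 5.27052e+07 s; T₂ = 170.7 years = 5.38729e+09 s.
T_syn = |T₁ · T₂ / (T₁ − T₂)|.
T_syn = |5.27052e+07 · 5.38729e+09 / (5.27052e+07 − 5.38729e+09)| s ≈ 5.323e+07 s = 1.686 years.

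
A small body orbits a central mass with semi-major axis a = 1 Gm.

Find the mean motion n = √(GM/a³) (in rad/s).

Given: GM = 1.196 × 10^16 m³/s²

Convert to SI: a = 1 Gm = 1e+09 m.
n = √(GM / a³).
n = √(1.196e+16 / (1e+09)³) rad/s ≈ 3.458e-06 rad/s.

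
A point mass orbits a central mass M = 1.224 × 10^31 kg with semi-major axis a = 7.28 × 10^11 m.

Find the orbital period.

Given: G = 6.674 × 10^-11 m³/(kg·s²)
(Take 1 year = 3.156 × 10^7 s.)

GM = G · M = 6.674e-11 · 1.224e+31 = 8.16898e+20 m³/s².
Kepler's third law: T = 2π √(a³ / GM).
Substituting a = 7.28e+11 m and GM = 8.16898e+20 m³/s²:
T = 2π √((7.28e+11)³ / 8.16898e+20) s
T ≈ 1.366e+08 s = 4.327 years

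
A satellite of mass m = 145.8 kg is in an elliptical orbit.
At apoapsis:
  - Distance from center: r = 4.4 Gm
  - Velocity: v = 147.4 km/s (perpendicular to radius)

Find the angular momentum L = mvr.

Convert to SI: r = 4.4 Gm = 4.4e+09 m; v = 147.4 km/s = 147400 m/s.
Since v is perpendicular to r, L = m · v · r.
L = 145.8 · 147400 · 4.4e+09 kg·m²/s ≈ 9.456e+16 kg·m²/s.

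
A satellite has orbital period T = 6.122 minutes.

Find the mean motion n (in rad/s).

Convert to SI: T = 6.122 minutes = 367.32 s.
n = 2π / T.
n = 2π / 367.32 s ≈ 0.01711 rad/s.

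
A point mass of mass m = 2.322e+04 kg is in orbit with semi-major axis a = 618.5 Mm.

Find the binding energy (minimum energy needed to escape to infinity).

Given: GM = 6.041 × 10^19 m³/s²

Convert to SI: a = 618.5 Mm = 6.185e+08 m.
Total orbital energy is E = −GMm/(2a); binding energy is E_bind = −E = GMm/(2a).
E_bind = 6.041e+19 · 2.322e+04 / (2 · 6.185e+08) J ≈ 1.134e+15 J = 1.134 PJ.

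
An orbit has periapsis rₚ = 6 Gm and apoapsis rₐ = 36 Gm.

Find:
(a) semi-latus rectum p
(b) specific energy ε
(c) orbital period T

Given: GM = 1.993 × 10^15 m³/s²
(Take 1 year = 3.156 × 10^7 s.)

Convert to SI: rₚ = 6 Gm = 6e+09 m; rₐ = 36 Gm = 3.6e+10 m.
(a) From a = (rₚ + rₐ)/2 = 2.1e+10 m and e = (rₐ − rₚ)/(rₐ + rₚ) = 0.714286, p = a(1 − e²) = 2.1e+10 · (1 − (0.714286)²) ≈ 1.029e+10 m
(b) With a = (rₚ + rₐ)/2 = 2.1e+10 m, ε = −GM/(2a) = −1.993e+15/(2 · 2.1e+10) J/kg ≈ -4.745e+04 J/kg
(c) With a = (rₚ + rₐ)/2 = 2.1e+10 m, T = 2π √(a³/GM) = 2π √((2.1e+10)³/1.993e+15) s ≈ 4.283e+08 s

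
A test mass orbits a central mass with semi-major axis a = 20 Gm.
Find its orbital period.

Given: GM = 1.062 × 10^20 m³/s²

Convert to SI: a = 20 Gm = 2e+10 m.
Kepler's third law: T = 2π √(a³ / GM).
Substituting a = 2e+10 m and GM = 1.062e+20 m³/s²:
T = 2π √((2e+10)³ / 1.062e+20) s
T ≈ 1.724e+06 s = 19.96 days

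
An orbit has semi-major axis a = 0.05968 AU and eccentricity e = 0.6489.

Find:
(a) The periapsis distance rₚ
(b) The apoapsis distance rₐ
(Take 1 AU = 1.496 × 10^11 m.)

Convert to SI: a = 0.05968 AU = 8.92813e+09 m.
(a) rₚ = a(1 − e) = 8.92813e+09 · (1 − 0.6489) = 8.92813e+09 · 0.3511 ≈ 3.135e+09 m = 0.02095 AU.
(b) rₐ = a(1 + e) = 8.92813e+09 · (1 + 0.6489) = 8.92813e+09 · 1.6489 ≈ 1.472e+10 m = 0.09841 AU.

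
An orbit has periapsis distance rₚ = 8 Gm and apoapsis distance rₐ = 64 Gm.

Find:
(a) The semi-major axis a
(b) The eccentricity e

Convert to SI: rₚ = 8 Gm = 8e+09 m; rₐ = 64 Gm = 6.4e+10 m.
(a) a = (rₚ + rₐ) / 2 = (8e+09 + 6.4e+10) / 2 ≈ 3.6e+10 m = 36 Gm.
(b) e = (rₐ − rₚ) / (rₐ + rₚ) = (6.4e+10 − 8e+09) / (6.4e+10 + 8e+09) ≈ 0.7778.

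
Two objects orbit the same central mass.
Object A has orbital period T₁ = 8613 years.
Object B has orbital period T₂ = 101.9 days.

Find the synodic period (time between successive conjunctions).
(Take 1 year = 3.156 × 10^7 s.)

Convert to SI: T₁ = 8613 years = 2.71826e+11 s; T₂ = 101.9 days = 8.80416e+06 s.
T_syn = |T₁ · T₂ / (T₁ − T₂)|.
T_syn = |2.71826e+11 · 8.80416e+06 / (2.71826e+11 − 8.80416e+06)| s ≈ 8.804e+06 s = 101.9 days.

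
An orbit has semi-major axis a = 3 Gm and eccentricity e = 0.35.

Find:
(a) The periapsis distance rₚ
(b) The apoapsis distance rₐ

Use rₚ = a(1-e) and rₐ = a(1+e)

Convert to SI: a = 3 Gm = 3e+09 m.
(a) rₚ = a(1 − e) = 3e+09 · (1 − 0.35) = 3e+09 · 0.65 ≈ 1.95e+09 m = 1.95 Gm.
(b) rₐ = a(1 + e) = 3e+09 · (1 + 0.35) = 3e+09 · 1.35 ≈ 4.05e+09 m = 4.05 Gm.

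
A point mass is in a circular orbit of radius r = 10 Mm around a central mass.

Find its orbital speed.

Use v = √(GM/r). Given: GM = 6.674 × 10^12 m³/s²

Convert to SI: r = 10 Mm = 1e+07 m.
For a circular orbit, gravity supplies the centripetal force, so v = √(GM / r).
v = √(6.674e+12 / 1e+07) m/s ≈ 816.9 m/s = 816.9 m/s.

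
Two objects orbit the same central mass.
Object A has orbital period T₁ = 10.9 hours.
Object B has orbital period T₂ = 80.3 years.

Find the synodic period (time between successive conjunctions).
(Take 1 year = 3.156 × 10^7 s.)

Convert to SI: T₁ = 10.9 hours = 39240 s; T₂ = 80.3 years = 2.53427e+09 s.
T_syn = |T₁ · T₂ / (T₁ − T₂)|.
T_syn = |39240 · 2.53427e+09 / (39240 − 2.53427e+09)| s ≈ 3.924e+04 s = 10.9 hours.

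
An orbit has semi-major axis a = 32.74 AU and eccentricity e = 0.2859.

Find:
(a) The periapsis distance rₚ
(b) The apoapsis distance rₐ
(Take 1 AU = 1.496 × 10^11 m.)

Convert to SI: a = 32.74 AU = 4.8979e+12 m.
(a) rₚ = a(1 − e) = 4.8979e+12 · (1 − 0.2859) = 4.8979e+12 · 0.7141 ≈ 3.498e+12 m = 23.38 AU.
(b) rₐ = a(1 + e) = 4.8979e+12 · (1 + 0.2859) = 4.8979e+12 · 1.2859 ≈ 6.298e+12 m = 42.1 AU.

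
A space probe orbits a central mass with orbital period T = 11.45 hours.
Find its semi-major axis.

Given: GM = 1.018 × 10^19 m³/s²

Convert to SI: T = 11.45 hours = 41220 s.
Invert Kepler's third law: a = (GM · T² / (4π²))^(1/3).
Substituting T = 41220 s and GM = 1.018e+19 m³/s²:
a = (1.018e+19 · (41220)² / (4π²))^(1/3) m
a ≈ 7.595e+08 m = 759.5 Mm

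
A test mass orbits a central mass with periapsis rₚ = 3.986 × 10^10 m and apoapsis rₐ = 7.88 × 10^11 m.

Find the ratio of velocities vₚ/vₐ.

Conservation of angular momentum gives rₚvₚ = rₐvₐ, so vₚ/vₐ = rₐ/rₚ.
vₚ/vₐ = 7.88e+11 / 3.986e+10 ≈ 19.77.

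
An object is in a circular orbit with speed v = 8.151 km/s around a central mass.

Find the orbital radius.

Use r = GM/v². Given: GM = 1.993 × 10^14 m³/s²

Convert to SI: v = 8.151 km/s = 8151 m/s.
For a circular orbit, v² = GM / r, so r = GM / v².
r = 1.993e+14 / (8151)² m ≈ 3e+06 m = 3 Mm.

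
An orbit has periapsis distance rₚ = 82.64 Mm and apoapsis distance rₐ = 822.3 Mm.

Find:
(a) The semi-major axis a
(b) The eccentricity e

Convert to SI: rₚ = 82.64 Mm = 8.264e+07 m; rₐ = 822.3 Mm = 8.223e+08 m.
(a) a = (rₚ + rₐ) / 2 = (8.264e+07 + 8.223e+08) / 2 ≈ 4.525e+08 m = 452.5 Mm.
(b) e = (rₐ − rₚ) / (rₐ + rₚ) = (8.223e+08 − 8.264e+07) / (8.223e+08 + 8.264e+07) ≈ 0.8174.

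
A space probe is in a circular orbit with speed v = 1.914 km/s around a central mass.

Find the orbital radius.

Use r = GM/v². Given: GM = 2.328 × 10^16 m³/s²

Convert to SI: v = 1.914 km/s = 1914 m/s.
For a circular orbit, v² = GM / r, so r = GM / v².
r = 2.328e+16 / (1914)² m ≈ 6.355e+09 m = 6.355 Gm.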